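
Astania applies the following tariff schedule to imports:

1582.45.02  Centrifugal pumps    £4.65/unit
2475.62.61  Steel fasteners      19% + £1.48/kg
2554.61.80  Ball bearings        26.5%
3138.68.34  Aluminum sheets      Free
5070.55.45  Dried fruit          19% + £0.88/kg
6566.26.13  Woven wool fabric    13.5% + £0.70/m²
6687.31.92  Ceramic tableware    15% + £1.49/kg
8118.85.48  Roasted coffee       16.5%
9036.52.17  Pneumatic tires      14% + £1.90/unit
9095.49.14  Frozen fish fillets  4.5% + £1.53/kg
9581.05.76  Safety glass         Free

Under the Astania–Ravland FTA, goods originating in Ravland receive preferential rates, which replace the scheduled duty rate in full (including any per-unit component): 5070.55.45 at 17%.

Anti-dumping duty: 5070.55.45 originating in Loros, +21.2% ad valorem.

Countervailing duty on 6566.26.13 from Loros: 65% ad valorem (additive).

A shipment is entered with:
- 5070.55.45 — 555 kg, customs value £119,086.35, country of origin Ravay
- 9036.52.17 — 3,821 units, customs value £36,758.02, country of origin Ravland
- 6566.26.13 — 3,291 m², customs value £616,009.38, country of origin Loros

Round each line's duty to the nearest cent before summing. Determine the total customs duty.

Line 1 (5070.55.45, Ravay, 555 kg, £119,086.35):
Base rate for 5070.55.45 is 19% + £0.88/kg.
5070.55.45 has an FTA preferential rate, but origin Ravay is not Ravland; base rate stands.
The additional-duty order on 5070.55.45 targets Loros, not Ravay; it does not apply.
Duty = £119,086.35 × 19% + 555 × £0.88 = £23,114.81.
Line 2 (9036.52.17, Ravland, 3,821 units, £36,758.02):
Base rate for 9036.52.17 is 14% + £1.90/unit.
Origin Ravland is the FTA partner but 9036.52.17 is not on the preference list; base rate stands.
Duty = £36,758.02 × 14% + 3,821 × £1.90 = £12,406.02.
Line 3 (6566.26.13, Loros, 3,291 m², £616,009.38):
Base rate for 6566.26.13 is 13.5% + £0.70/m².
Additional duty on 6566.26.13 from Loros: +65%. Applied ad valorem rate: 13.5% + 65% = 78.5%.
Duty = £616,009.38 × 78.5% + 3,291 × £0.70 = £485,871.06.
Total = £23,114.81 + £12,406.02 + £485,871.06 = £521,391.89.

£521,391.89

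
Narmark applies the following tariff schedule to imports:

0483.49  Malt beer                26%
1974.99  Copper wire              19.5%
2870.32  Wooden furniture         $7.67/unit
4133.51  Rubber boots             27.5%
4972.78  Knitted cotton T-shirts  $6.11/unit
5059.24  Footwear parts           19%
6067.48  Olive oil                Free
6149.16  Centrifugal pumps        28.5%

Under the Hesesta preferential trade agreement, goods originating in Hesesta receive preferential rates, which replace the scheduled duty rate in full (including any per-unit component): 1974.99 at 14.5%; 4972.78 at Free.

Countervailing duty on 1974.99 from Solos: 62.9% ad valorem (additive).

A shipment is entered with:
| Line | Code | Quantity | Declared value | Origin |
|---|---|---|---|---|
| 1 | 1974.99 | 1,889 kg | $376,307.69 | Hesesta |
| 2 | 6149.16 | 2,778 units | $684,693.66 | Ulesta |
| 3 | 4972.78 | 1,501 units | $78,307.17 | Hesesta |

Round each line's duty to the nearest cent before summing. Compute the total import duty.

Line 1 (1974.99, Hesesta, 1,889 kg, $376,307.69):
Base rate for 1974.99 is 19.5%.
Origin Hesesta qualifies under the Narmark–Hesesta agreement and 1974.99 is covered: preferential rate 14.5% applies instead.
The additional-duty order on 1974.99 targets Solos, not Hesesta; it does not apply.
Duty = $376,307.69 × 14.5% = $54,564.62.
Line 2 (6149.16, Ulesta, 2,778 units, $684,693.66):
Base rate for 6149.16 is 28.5%.
Duty = $684,693.66 × 28.5% = $195,137.69.
Line 3 (4972.78, Hesesta, 1,501 units, $78,307.17):
Base rate for 4972.78 is $6.11/unit.
Origin Hesesta qualifies under the Narmark–Hesesta agreement and 4972.78 is covered: preferential rate Free applies instead.
Duty = $78,307.17 × 0% = $0.00.
Total = $54,564.62 + $195,137.69 + $0.00 = $249,702.31.

$249,702.31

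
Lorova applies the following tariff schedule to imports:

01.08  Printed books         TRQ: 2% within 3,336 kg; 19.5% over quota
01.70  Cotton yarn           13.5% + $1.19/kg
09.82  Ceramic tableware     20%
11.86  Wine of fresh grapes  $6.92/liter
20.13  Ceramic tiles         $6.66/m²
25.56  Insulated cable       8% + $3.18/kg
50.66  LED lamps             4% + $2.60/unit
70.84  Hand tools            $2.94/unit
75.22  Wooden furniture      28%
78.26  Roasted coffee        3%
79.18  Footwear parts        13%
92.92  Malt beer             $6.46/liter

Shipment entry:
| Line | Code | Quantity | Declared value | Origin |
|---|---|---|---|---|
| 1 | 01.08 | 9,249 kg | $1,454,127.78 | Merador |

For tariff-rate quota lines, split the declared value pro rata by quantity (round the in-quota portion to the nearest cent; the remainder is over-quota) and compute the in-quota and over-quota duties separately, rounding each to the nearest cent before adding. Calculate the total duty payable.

Line 1 (01.08, Merador, 9,249 kg, $1,454,127.78):
Code 01.08 is under a tariff-rate quota (threshold 3,336 kg). In-quota: 3,336 kg at 2%; over-quota: 5,913 kg at 19.5%.
Pro-rata value split: in-quota = $1,454,127.78 × 3,336/9,249 = $524,485.92; over-quota = $1,454,127.78 − $524,485.92 = $929,641.86.
In-quota duty = $524,485.92 × 2% = $10,489.72. Over-quota duty = $929,641.86 × 19.5% = $181,280.16.
Line duty = $10,489.72 + $181,280.16 = $191,769.88.

$191,769.88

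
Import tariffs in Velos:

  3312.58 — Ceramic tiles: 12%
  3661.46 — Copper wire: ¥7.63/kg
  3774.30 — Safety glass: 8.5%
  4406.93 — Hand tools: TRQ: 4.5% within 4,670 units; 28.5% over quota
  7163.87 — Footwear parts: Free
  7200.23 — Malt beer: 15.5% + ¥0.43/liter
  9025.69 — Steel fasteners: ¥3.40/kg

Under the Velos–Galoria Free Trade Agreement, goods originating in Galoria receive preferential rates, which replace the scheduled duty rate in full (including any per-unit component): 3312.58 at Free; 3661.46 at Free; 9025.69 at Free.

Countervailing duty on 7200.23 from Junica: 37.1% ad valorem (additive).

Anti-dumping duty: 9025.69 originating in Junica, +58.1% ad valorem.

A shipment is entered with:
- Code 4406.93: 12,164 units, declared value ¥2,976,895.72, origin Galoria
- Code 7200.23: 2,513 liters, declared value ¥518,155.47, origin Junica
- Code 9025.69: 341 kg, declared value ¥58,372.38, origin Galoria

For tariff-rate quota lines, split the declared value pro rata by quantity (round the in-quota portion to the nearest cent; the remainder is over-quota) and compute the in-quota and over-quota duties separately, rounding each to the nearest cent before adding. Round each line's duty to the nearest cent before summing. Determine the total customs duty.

¥847,752.27

Line 1 (4406.93, Galoria, 12,164 units, ¥2,976,895.72):
Code 4406.93 is under a tariff-rate quota (threshold 4,670 units). In-quota: 4,670 units at 4.5%; over-quota: 7,494 units at 28.5%.
Pro-rata value split: in-quota = ¥2,976,895.72 × 4,670/12,164 = ¥1,142,889.10; over-quota = ¥2,976,895.72 − ¥1,142,889.10 = ¥1,834,006.62.
In-quota duty = ¥1,142,889.10 × 4.5% = ¥51,430.01. Over-quota duty = ¥1,834,006.62 × 28.5% = ¥522,691.89.
Line duty = ¥51,430.01 + ¥522,691.89 = ¥574,121.90.
Line 2 (7200.23, Junica, 2,513 liters, ¥518,155.47):
Base rate for 7200.23 is 15.5% + ¥0.43/liter.
Additional duty on 7200.23 from Junica: +37.1%. Applied ad valorem rate: 15.5% + 37.1% = 52.6%.
Duty = ¥518,155.47 × 52.6% + 2,513 × ¥0.43 = ¥273,630.37.
Line 3 (9025.69, Galoria, 341 kg, ¥58,372.38):
Base rate for 9025.69 is ¥3.40/kg.
Origin Galoria qualifies under the Velos–Galoria agreement and 9025.69 is covered: preferential rate Free applies instead.
The additional-duty order on 9025.69 targets Junica, not Galoria; it does not apply.
Duty = ¥58,372.38 × 0% = ¥0.00.
Total = ¥574,121.90 + ¥273,630.37 + ¥0.00 = ¥847,752.27.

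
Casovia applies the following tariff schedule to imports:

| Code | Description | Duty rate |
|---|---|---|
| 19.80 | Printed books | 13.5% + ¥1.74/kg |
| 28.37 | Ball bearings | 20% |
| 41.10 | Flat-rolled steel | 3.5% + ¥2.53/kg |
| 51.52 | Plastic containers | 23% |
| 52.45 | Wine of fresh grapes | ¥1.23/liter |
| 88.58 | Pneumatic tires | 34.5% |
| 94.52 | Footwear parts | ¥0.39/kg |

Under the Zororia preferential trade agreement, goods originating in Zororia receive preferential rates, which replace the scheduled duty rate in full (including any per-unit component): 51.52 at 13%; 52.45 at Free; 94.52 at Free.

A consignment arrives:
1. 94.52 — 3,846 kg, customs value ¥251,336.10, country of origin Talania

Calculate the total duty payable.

Line 1 (94.52, Talania, 3,846 kg, ¥251,336.10):
Base rate for 94.52 is ¥0.39/kg.
94.52 has an FTA preferential rate, but origin Talania is not Zororia; base rate stands.
Duty = 3,846 × ¥0.39 = ¥1,499.94.

¥1,499.94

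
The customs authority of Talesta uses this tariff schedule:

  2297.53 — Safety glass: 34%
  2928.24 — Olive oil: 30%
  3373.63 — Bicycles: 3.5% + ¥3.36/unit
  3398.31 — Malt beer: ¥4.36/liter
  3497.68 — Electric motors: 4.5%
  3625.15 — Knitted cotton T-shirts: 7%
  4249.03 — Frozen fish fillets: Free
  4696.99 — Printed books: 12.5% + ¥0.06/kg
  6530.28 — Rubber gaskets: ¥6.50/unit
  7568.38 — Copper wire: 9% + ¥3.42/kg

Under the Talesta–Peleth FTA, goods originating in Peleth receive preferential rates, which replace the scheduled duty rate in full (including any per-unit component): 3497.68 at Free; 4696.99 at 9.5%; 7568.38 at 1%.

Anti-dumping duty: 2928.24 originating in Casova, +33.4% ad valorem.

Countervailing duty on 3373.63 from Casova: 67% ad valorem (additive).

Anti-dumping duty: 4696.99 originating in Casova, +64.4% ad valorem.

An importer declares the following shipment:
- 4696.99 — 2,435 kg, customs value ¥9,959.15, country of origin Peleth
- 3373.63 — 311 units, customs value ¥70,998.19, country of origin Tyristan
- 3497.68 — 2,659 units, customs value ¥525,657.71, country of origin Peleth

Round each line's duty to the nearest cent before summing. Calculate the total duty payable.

¥4,476.02

Line 1 (4696.99, Peleth, 2,435 kg, ¥9,959.15):
Base rate for 4696.99 is 12.5% + ¥0.06/kg.
Origin Peleth qualifies under the Talesta–Peleth agreement and 4696.99 is covered: preferential rate 9.5% applies instead.
The additional-duty order on 4696.99 targets Casova, not Peleth; it does not apply.
Duty = ¥9,959.15 × 9.5% = ¥946.12.
Line 2 (3373.63, Tyristan, 311 units, ¥70,998.19):
Base rate for 3373.63 is 3.5% + ¥3.36/unit.
The additional-duty order on 3373.63 targets Casova, not Tyristan; it does not apply.
Duty = ¥70,998.19 × 3.5% + 311 × ¥3.36 = ¥3,529.90.
Line 3 (3497.68, Peleth, 2,659 units, ¥525,657.71):
Base rate for 3497.68 is 4.5%.
Origin Peleth qualifies under the Talesta–Peleth agreement and 3497.68 is covered: preferential rate Free applies instead.
Duty = ¥525,657.71 × 0% = ¥0.00.
Total = ¥946.12 + ¥3,529.90 + ¥0.00 = ¥4,476.02.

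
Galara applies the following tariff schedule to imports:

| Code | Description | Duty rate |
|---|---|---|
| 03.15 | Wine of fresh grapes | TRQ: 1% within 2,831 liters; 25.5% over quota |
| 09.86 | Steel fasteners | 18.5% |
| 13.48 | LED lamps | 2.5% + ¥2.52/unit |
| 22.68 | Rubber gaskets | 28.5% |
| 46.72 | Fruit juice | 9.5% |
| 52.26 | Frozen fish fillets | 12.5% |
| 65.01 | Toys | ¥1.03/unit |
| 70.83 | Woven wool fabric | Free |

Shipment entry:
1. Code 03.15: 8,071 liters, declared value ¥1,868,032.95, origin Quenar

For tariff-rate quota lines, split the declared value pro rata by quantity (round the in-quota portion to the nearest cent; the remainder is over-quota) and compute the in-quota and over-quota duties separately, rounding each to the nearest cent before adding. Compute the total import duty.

¥315,815.84

Line 1 (03.15, Quenar, 8,071 liters, ¥1,868,032.95):
Code 03.15 is under a tariff-rate quota (threshold 2,831 liters). In-quota: 2,831 liters at 1%; over-quota: 5,240 liters at 25.5%.
Pro-rata value split: in-quota = ¥1,868,032.95 × 2,831/8,071 = ¥655,234.95; over-quota = ¥1,868,032.95 − ¥655,234.95 = ¥1,212,798.00.
In-quota duty = ¥655,234.95 × 1% = ¥6,552.35. Over-quota duty = ¥1,212,798.00 × 25.5% = ¥309,263.49.
Line duty = ¥6,552.35 + ¥309,263.49 = ¥315,815.84.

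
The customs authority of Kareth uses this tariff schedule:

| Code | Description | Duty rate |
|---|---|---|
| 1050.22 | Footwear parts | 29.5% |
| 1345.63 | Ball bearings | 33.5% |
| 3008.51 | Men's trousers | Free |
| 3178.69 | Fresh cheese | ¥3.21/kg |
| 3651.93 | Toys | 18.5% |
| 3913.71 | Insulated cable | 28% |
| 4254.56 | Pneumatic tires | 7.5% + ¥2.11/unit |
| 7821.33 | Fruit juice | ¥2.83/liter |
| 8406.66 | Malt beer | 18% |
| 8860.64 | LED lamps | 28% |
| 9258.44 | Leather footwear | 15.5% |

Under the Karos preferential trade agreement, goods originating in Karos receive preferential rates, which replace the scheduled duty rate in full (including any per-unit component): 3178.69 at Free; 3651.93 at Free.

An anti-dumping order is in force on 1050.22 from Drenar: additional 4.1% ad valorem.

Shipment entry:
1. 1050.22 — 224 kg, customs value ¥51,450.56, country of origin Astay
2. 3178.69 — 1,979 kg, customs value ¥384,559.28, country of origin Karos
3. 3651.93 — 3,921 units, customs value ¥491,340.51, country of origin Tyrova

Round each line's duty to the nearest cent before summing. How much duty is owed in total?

¥106,075.91

Line 1 (1050.22, Astay, 224 kg, ¥51,450.56):
Base rate for 1050.22 is 29.5%.
The additional-duty order on 1050.22 targets Drenar, not Astay; it does not apply.
Duty = ¥51,450.56 × 29.5% = ¥15,177.92.
Line 2 (3178.69, Karos, 1,979 kg, ¥384,559.28):
Base rate for 3178.69 is ¥3.21/kg.
Origin Karos qualifies under the Kareth–Karos agreement and 3178.69 is covered: preferential rate Free applies instead.
Duty = ¥384,559.28 × 0% = ¥0.00.
Line 3 (3651.93, Tyrova, 3,921 units, ¥491,340.51):
Base rate for 3651.93 is 18.5%.
3651.93 has an FTA preferential rate, but origin Tyrova is not Karos; base rate stands.
Duty = ¥491,340.51 × 18.5% = ¥90,897.99.
Total = ¥15,177.92 + ¥0.00 + ¥90,897.99 = ¥106,075.91.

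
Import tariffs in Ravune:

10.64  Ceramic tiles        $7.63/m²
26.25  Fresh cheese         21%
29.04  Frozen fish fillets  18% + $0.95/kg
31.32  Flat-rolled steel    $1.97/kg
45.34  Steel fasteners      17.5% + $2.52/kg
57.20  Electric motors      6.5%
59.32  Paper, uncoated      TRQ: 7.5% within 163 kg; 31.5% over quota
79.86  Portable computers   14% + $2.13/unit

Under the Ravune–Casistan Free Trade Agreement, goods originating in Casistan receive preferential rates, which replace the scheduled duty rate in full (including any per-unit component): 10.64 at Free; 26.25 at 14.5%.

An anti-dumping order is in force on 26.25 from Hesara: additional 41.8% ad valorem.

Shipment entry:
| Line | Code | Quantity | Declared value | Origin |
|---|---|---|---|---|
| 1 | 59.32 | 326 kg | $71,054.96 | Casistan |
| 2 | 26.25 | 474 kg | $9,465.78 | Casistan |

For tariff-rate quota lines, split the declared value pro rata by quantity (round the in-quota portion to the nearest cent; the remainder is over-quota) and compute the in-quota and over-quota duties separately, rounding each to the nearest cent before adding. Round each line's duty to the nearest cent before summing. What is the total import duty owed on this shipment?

$15,228.26

Line 1 (59.32, Casistan, 326 kg, $71,054.96):
Code 59.32 is under a tariff-rate quota (threshold 163 kg). In-quota: 163 kg at 7.5%; over-quota: 163 kg at 31.5%.
Pro-rata value split: in-quota = $71,054.96 × 163/326 = $35,527.48; over-quota = $71,054.96 − $35,527.48 = $35,527.48.
In-quota duty = $35,527.48 × 7.5% = $2,664.56. Over-quota duty = $35,527.48 × 31.5% = $11,191.16.
Line duty = $2,664.56 + $11,191.16 = $13,855.72.
Line 2 (26.25, Casistan, 474 kg, $9,465.78):
Base rate for 26.25 is 21%.
Origin Casistan qualifies under the Ravune–Casistan agreement and 26.25 is covered: preferential rate 14.5% applies instead.
The additional-duty order on 26.25 targets Hesara, not Casistan; it does not apply.
Duty = $9,465.78 × 14.5% = $1,372.54.
Total = $13,855.72 + $1,372.54 = $15,228.26.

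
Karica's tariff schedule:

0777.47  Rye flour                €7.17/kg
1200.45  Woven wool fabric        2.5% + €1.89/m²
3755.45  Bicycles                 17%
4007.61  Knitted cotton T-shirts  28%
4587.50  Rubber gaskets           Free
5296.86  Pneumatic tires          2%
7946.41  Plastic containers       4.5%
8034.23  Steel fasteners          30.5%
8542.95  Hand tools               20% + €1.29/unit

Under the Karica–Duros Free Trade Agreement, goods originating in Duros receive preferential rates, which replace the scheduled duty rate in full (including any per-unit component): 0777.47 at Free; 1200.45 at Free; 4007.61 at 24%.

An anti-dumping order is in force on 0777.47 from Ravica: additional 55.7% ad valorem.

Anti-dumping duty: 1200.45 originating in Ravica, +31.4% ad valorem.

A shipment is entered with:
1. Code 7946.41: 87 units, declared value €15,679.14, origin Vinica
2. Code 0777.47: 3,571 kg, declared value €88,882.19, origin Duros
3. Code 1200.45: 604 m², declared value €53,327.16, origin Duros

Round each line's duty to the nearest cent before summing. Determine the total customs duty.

Line 1 (7946.41, Vinica, 87 units, €15,679.14):
Base rate for 7946.41 is 4.5%.
Duty = €15,679.14 × 4.5% = €705.56.
Line 2 (0777.47, Duros, 3,571 kg, €88,882.19):
Base rate for 0777.47 is €7.17/kg.
Origin Duros qualifies under the Karica–Duros agreement and 0777.47 is covered: preferential rate Free applies instead.
The additional-duty order on 0777.47 targets Ravica, not Duros; it does not apply.
Duty = €88,882.19 × 0% = €0.00.
Line 3 (1200.45, Duros, 604 m², €53,327.16):
Base rate for 1200.45 is 2.5% + €1.89/m².
Origin Duros qualifies under the Karica–Duros agreement and 1200.45 is covered: preferential rate Free applies instead.
The additional-duty order on 1200.45 targets Ravica, not Duros; it does not apply.
Duty = €53,327.16 × 0% = €0.00.
Total = €705.56 + €0.00 + €0.00 = €705.56.

€705.56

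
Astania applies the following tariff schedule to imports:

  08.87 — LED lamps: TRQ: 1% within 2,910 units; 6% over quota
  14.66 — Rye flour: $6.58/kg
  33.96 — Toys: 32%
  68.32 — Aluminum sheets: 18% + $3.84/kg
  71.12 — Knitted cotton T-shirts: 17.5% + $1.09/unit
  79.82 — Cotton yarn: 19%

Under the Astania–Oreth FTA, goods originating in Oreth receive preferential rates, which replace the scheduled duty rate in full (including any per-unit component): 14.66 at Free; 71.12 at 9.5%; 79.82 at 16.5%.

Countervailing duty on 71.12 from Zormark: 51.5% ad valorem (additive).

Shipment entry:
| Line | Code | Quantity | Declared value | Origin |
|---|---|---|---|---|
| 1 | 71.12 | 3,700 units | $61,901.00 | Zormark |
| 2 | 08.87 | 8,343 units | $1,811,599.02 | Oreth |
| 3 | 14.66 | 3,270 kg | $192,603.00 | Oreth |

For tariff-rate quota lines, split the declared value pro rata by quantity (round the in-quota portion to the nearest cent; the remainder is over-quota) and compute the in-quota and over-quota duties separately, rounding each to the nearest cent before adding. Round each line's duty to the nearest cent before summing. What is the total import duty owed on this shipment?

Line 1 (71.12, Zormark, 3,700 units, $61,901.00):
Base rate for 71.12 is 17.5% + $1.09/unit.
71.12 has an FTA preferential rate, but origin Zormark is not Oreth; base rate stands.
Additional duty on 71.12 from Zormark: +51.5%. Applied ad valorem rate: 17.5% + 51.5% = 69%.
Duty = $61,901.00 × 69% + 3,700 × $1.09 = $46,744.69.
Line 2 (08.87, Oreth, 8,343 units, $1,811,599.02):
Code 08.87 is under a tariff-rate quota (threshold 2,910 units). In-quota: 2,910 units at 1%; over-quota: 5,433 units at 6%.
Pro-rata value split: in-quota = $1,811,599.02 × 2,910/8,343 = $631,877.40; over-quota = $1,811,599.02 − $631,877.40 = $1,179,721.62.
In-quota duty = $631,877.40 × 1% = $6,318.77. Over-quota duty = $1,179,721.62 × 6% = $70,783.30.
Line duty = $6,318.77 + $70,783.30 = $77,102.07.
Line 3 (14.66, Oreth, 3,270 kg, $192,603.00):
Base rate for 14.66 is $6.58/kg.
Origin Oreth qualifies under the Astania–Oreth agreement and 14.66 is covered: preferential rate Free applies instead.
Duty = $192,603.00 × 0% = $0.00.
Total = $46,744.69 + $77,102.07 + $0.00 = $123,846.76.

$123,846.76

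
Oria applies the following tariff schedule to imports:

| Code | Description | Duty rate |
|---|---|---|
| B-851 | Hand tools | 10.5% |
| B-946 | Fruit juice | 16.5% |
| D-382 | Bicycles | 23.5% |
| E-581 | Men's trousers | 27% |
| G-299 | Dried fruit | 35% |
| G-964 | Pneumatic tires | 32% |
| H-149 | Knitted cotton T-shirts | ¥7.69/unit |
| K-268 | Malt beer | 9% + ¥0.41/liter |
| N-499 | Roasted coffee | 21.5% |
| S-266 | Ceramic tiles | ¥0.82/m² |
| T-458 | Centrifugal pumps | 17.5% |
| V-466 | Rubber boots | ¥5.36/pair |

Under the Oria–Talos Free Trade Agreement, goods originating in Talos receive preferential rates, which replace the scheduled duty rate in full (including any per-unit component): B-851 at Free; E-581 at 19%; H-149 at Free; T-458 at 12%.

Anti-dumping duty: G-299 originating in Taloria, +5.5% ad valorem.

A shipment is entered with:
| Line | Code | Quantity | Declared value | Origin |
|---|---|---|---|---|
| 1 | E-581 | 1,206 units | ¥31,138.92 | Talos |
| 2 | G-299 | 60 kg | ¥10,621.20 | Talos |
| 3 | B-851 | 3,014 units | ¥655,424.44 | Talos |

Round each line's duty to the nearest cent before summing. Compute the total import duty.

Line 1 (E-581, Talos, 1,206 units, ¥31,138.92):
Base rate for E-581 is 27%.
Origin Talos qualifies under the Oria–Talos agreement and E-581 is covered: preferential rate 19% applies instead.
Duty = ¥31,138.92 × 19% = ¥5,916.39.
Line 2 (G-299, Talos, 60 kg, ¥10,621.20):
Base rate for G-299 is 35%.
Origin Talos is the FTA partner but G-299 is not on the preference list; base rate stands.
The additional-duty order on G-299 targets Taloria, not Talos; it does not apply.
Duty = ¥10,621.20 × 35% = ¥3,717.42.
Line 3 (B-851, Talos, 3,014 units, ¥655,424.44):
Base rate for B-851 is 10.5%.
Origin Talos qualifies under the Oria–Talos agreement and B-851 is covered: preferential rate Free applies instead.
Duty = ¥655,424.44 × 0% = ¥0.00.
Total = ¥5,916.39 + ¥3,717.42 + ¥0.00 = ¥9,633.81.

¥9,633.81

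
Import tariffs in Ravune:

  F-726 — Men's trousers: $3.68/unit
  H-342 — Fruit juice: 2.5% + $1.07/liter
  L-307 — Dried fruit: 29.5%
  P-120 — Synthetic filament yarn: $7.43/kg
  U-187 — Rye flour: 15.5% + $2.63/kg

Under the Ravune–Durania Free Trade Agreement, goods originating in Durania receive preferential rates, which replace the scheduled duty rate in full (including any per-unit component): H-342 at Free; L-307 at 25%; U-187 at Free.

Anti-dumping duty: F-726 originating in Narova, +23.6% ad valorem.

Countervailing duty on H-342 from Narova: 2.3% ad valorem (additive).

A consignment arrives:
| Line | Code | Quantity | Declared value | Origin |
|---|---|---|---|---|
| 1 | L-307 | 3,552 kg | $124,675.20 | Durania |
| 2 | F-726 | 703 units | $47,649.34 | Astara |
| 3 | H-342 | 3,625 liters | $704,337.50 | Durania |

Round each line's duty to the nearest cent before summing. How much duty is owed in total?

$33,755.84

Line 1 (L-307, Durania, 3,552 kg, $124,675.20):
Base rate for L-307 is 29.5%.
Origin Durania qualifies under the Ravune–Durania agreement and L-307 is covered: preferential rate 25% applies instead.
Duty = $124,675.20 × 25% = $31,168.80.
Line 2 (F-726, Astara, 703 units, $47,649.34):
Base rate for F-726 is $3.68/unit.
The additional-duty order on F-726 targets Narova, not Astara; it does not apply.
Duty = 703 × $3.68 = $2,587.04.
Line 3 (H-342, Durania, 3,625 liters, $704,337.50):
Base rate for H-342 is 2.5% + $1.07/liter.
Origin Durania qualifies under the Ravune–Durania agreement and H-342 is covered: preferential rate Free applies instead.
The additional-duty order on H-342 targets Narova, not Durania; it does not apply.
Duty = $704,337.50 × 0% = $0.00.
Total = $31,168.80 + $2,587.04 + $0.00 = $33,755.84.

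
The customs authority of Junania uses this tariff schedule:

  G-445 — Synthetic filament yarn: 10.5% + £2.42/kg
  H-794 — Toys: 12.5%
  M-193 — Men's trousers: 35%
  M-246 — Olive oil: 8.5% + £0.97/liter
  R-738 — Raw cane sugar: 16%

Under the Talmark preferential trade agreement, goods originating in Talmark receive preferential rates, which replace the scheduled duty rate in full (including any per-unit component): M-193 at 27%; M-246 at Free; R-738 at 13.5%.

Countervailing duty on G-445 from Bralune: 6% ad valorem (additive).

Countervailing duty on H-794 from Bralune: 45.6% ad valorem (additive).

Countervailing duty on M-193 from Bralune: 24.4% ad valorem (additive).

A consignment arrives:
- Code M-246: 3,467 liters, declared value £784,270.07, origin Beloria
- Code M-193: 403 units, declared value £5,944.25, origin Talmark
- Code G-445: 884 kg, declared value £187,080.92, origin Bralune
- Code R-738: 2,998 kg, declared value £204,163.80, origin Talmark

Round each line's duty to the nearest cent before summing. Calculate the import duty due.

Line 1 (M-246, Beloria, 3,467 liters, £784,270.07):
Base rate for M-246 is 8.5% + £0.97/liter.
M-246 has an FTA preferential rate, but origin Beloria is not Talmark; base rate stands.
Duty = £784,270.07 × 8.5% + 3,467 × £0.97 = £70,025.95.
Line 2 (M-193, Talmark, 403 units, £5,944.25):
Base rate for M-193 is 35%.
Origin Talmark qualifies under the Junania–Talmark agreement and M-193 is covered: preferential rate 27% applies instead.
The additional-duty order on M-193 targets Bralune, not Talmark; it does not apply.
Duty = £5,944.25 × 27% = £1,604.95.
Line 3 (G-445, Bralune, 884 kg, £187,080.92):
Base rate for G-445 is 10.5% + £2.42/kg.
Additional duty on G-445 from Bralune: +6%. Applied ad valorem rate: 10.5% + 6% = 16.5%.
Duty = £187,080.92 × 16.5% + 884 × £2.42 = £33,007.63.
Line 4 (R-738, Talmark, 2,998 kg, £204,163.80):
Base rate for R-738 is 16%.
Origin Talmark qualifies under the Junania–Talmark agreement and R-738 is covered: preferential rate 13.5% applies instead.
Duty = £204,163.80 × 13.5% = £27,562.11.
Total = £70,025.95 + £1,604.95 + £33,007.63 + £27,562.11 = £132,200.64.

£132,200.64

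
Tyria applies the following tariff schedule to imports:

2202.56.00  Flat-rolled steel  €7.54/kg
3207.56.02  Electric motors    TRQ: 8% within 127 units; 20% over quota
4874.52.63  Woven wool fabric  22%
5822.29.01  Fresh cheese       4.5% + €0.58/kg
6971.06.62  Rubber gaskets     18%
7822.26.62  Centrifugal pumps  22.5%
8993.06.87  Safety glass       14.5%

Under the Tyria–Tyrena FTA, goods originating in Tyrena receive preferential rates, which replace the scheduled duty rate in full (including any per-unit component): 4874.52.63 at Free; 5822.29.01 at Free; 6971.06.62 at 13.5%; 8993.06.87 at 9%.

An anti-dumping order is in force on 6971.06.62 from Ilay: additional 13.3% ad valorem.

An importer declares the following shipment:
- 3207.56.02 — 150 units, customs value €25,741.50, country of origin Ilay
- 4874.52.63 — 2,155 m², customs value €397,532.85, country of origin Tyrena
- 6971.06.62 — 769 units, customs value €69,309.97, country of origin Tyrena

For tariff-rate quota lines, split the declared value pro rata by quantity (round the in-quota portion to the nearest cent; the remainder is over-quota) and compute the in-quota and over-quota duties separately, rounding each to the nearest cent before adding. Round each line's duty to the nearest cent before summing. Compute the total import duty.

€11,889.82

Line 1 (3207.56.02, Ilay, 150 units, €25,741.50):
Code 3207.56.02 is under a tariff-rate quota (threshold 127 units). In-quota: 127 units at 8%; over-quota: 23 units at 20%.
Pro-rata value split: in-quota = €25,741.50 × 127/150 = €21,794.47; over-quota = €25,741.50 − €21,794.47 = €3,947.03.
In-quota duty = €21,794.47 × 8% = €1,743.56. Over-quota duty = €3,947.03 × 20% = €789.41.
Line duty = €1,743.56 + €789.41 = €2,532.97.
Line 2 (4874.52.63, Tyrena, 2,155 m², €397,532.85):
Base rate for 4874.52.63 is 22%.
Origin Tyrena qualifies under the Tyria–Tyrena agreement and 4874.52.63 is covered: preferential rate Free applies instead.
Duty = €397,532.85 × 0% = €0.00.
Line 3 (6971.06.62, Tyrena, 769 units, €69,309.97):
Base rate for 6971.06.62 is 18%.
Origin Tyrena qualifies under the Tyria–Tyrena agreement and 6971.06.62 is covered: preferential rate 13.5% applies instead.
The additional-duty order on 6971.06.62 targets Ilay, not Tyrena; it does not apply.
Duty = €69,309.97 × 13.5% = €9,356.85.
Total = €2,532.97 + €0.00 + €9,356.85 = €11,889.82.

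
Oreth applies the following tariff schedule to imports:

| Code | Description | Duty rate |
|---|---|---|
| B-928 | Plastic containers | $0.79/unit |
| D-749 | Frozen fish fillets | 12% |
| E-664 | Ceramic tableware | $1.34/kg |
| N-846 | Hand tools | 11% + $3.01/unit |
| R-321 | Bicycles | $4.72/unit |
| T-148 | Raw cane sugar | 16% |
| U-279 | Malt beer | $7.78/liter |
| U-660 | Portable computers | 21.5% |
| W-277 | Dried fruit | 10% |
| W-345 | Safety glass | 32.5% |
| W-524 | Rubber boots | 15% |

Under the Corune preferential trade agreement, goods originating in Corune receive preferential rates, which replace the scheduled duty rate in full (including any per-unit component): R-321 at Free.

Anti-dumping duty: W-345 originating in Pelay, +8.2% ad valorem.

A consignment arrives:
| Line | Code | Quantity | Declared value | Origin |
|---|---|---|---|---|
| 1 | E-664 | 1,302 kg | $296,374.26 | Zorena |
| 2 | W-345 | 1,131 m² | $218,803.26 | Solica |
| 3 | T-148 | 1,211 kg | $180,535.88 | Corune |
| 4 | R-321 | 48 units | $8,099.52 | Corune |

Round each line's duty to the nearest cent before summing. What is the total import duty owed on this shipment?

$101,741.48

Line 1 (E-664, Zorena, 1,302 kg, $296,374.26):
Base rate for E-664 is $1.34/kg.
Duty = 1,302 × $1.34 = $1,744.68.
Line 2 (W-345, Solica, 1,131 m², $218,803.26):
Base rate for W-345 is 32.5%.
The additional-duty order on W-345 targets Pelay, not Solica; it does not apply.
Duty = $218,803.26 × 32.5% = $71,111.06.
Line 3 (T-148, Corune, 1,211 kg, $180,535.88):
Base rate for T-148 is 16%.
Origin Corune is the FTA partner but T-148 is not on the preference list; base rate stands.
Duty = $180,535.88 × 16% = $28,885.74.
Line 4 (R-321, Corune, 48 units, $8,099.52):
Base rate for R-321 is $4.72/unit.
Origin Corune qualifies under the Oreth–Corune agreement and R-321 is covered: preferential rate Free applies instead.
Duty = $8,099.52 × 0% = $0.00.
Total = $1,744.68 + $71,111.06 + $28,885.74 + $0.00 = $101,741.48.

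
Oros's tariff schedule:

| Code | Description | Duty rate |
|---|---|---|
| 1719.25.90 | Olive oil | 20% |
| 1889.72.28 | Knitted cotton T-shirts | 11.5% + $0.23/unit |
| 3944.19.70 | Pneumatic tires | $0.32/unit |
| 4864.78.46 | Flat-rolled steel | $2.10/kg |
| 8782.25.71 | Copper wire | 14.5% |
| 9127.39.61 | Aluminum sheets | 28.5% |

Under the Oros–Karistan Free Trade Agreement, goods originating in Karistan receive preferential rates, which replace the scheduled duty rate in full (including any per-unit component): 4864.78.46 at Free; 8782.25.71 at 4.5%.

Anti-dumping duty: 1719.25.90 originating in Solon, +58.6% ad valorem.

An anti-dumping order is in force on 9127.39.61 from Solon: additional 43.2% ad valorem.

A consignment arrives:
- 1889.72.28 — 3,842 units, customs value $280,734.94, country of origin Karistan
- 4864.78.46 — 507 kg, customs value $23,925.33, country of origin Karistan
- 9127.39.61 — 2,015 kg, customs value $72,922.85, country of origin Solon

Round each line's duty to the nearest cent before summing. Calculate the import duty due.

$85,453.86

Line 1 (1889.72.28, Karistan, 3,842 units, $280,734.94):
Base rate for 1889.72.28 is 11.5% + $0.23/unit.
Origin Karistan is the FTA partner but 1889.72.28 is not on the preference list; base rate stands.
Duty = $280,734.94 × 11.5% + 3,842 × $0.23 = $33,168.18.
Line 2 (4864.78.46, Karistan, 507 kg, $23,925.33):
Base rate for 4864.78.46 is $2.10/kg.
Origin Karistan qualifies under the Oros–Karistan agreement and 4864.78.46 is covered: preferential rate Free applies instead.
Duty = $23,925.33 × 0% = $0.00.
Line 3 (9127.39.61, Solon, 2,015 kg, $72,922.85):
Base rate for 9127.39.61 is 28.5%.
Additional duty on 9127.39.61 from Solon: +43.2%. Applied ad valorem rate: 28.5% + 43.2% = 71.7%.
Duty = $72,922.85 × 71.7% = $52,285.68.
Total = $33,168.18 + $0.00 + $52,285.68 = $85,453.86.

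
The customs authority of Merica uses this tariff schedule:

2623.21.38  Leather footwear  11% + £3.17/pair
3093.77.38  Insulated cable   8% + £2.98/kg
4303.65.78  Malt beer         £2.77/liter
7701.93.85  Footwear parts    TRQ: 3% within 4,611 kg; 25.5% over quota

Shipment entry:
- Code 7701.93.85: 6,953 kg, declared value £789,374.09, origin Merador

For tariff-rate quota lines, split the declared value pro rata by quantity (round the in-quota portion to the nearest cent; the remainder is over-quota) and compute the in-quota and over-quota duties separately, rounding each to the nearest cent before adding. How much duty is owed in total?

£83,505.85

Line 1 (7701.93.85, Merador, 6,953 kg, £789,374.09):
Code 7701.93.85 is under a tariff-rate quota (threshold 4,611 kg). In-quota: 4,611 kg at 3%; over-quota: 2,342 kg at 25.5%.
Pro-rata value split: in-quota = £789,374.09 × 4,611/6,953 = £523,486.83; over-quota = £789,374.09 − £523,486.83 = £265,887.26.
In-quota duty = £523,486.83 × 3% = £15,704.60. Over-quota duty = £265,887.26 × 25.5% = £67,801.25.
Line duty = £15,704.60 + £67,801.25 = £83,505.85.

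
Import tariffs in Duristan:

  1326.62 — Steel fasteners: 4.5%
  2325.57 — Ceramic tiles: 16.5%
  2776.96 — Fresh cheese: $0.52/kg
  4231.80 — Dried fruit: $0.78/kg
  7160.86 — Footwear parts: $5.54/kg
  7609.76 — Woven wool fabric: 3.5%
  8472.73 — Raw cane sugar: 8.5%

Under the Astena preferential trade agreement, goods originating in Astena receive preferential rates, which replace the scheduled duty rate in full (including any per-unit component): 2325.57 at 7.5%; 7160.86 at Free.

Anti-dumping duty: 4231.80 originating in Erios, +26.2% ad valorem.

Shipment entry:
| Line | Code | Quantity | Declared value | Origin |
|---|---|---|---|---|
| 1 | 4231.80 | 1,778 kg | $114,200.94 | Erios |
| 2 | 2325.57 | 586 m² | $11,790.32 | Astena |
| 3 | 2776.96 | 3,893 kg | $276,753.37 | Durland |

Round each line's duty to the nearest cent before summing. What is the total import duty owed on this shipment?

Line 1 (4231.80, Erios, 1,778 kg, $114,200.94):
Base rate for 4231.80 is $0.78/kg.
Additional duty on 4231.80 from Erios: +26.2% ad valorem. Applied ad valorem rate = 26.2%.
Duty = $114,200.94 × 26.2% + 1,778 × $0.78 = $31,307.49.
Line 2 (2325.57, Astena, 586 m², $11,790.32):
Base rate for 2325.57 is 16.5%.
Origin Astena qualifies under the Duristan–Astena agreement and 2325.57 is covered: preferential rate 7.5% applies instead.
Duty = $11,790.32 × 7.5% = $884.27.
Line 3 (2776.96, Durland, 3,893 kg, $276,753.37):
Base rate for 2776.96 is $0.52/kg.
Duty = 3,893 × $0.52 = $2,024.36.
Total = $31,307.49 + $884.27 + $2,024.36 = $34,216.12.

$34,216.12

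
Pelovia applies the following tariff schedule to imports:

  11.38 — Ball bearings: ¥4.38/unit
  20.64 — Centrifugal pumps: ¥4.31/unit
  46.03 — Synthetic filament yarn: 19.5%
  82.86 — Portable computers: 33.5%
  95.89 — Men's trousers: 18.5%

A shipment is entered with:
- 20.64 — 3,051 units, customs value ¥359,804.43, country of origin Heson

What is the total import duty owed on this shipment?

¥13,149.81

Line 1 (20.64, Heson, 3,051 units, ¥359,804.43):
Base rate for 20.64 is ¥4.31/unit.
Duty = 3,051 × ¥4.31 = ¥13,149.81.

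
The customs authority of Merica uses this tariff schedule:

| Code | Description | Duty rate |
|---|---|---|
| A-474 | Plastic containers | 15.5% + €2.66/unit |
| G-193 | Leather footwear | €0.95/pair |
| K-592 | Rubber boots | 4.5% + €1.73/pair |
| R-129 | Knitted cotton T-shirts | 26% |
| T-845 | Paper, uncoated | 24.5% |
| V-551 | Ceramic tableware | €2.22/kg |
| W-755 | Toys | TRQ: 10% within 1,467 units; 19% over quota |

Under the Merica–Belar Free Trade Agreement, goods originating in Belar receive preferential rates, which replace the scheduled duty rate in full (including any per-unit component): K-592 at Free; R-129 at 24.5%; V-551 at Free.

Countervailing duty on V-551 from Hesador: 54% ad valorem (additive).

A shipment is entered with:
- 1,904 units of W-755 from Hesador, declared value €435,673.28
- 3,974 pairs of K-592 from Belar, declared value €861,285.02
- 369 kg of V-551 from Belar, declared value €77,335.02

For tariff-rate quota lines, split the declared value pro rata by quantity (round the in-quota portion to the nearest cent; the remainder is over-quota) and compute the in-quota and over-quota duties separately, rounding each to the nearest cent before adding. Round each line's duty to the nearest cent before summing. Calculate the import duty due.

€52,566.81

Line 1 (W-755, Hesador, 1,904 units, €435,673.28):
Code W-755 is under a tariff-rate quota (threshold 1,467 units). In-quota: 1,467 units at 10%; over-quota: 437 units at 19%.
Pro-rata value split: in-quota = €435,673.28 × 1,467/1,904 = €335,678.94; over-quota = €435,673.28 − €335,678.94 = €99,994.34.
In-quota duty = €335,678.94 × 10% = €33,567.89. Over-quota duty = €99,994.34 × 19% = €18,998.92.
Line duty = €33,567.89 + €18,998.92 = €52,566.81.
Line 2 (K-592, Belar, 3,974 pairs, €861,285.02):
Base rate for K-592 is 4.5% + €1.73/pair.
Origin Belar qualifies under the Merica–Belar agreement and K-592 is covered: preferential rate Free applies instead.
Duty = €861,285.02 × 0% = €0.00.
Line 3 (V-551, Belar, 369 kg, €77,335.02):
Base rate for V-551 is €2.22/kg.
Origin Belar qualifies under the Merica–Belar agreement and V-551 is covered: preferential rate Free applies instead.
The additional-duty order on V-551 targets Hesador, not Belar; it does not apply.
Duty = €77,335.02 × 0% = €0.00.
Total = €52,566.81 + €0.00 + €0.00 = €52,566.81.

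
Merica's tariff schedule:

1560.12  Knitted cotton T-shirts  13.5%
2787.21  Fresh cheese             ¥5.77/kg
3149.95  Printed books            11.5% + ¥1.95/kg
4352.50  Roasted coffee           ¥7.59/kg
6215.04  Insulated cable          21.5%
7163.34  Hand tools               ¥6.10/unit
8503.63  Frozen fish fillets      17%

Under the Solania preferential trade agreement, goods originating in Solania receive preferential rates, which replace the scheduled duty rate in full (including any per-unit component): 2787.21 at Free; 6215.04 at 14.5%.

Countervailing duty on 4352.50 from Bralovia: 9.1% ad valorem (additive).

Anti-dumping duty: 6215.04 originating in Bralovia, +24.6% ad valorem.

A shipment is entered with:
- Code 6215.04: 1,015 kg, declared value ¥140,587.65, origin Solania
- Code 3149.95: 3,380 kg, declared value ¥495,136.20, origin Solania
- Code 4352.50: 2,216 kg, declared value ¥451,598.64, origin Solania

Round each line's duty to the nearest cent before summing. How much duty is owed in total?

¥100,736.31

Line 1 (6215.04, Solania, 1,015 kg, ¥140,587.65):
Base rate for 6215.04 is 21.5%.
Origin Solania qualifies under the Merica–Solania agreement and 6215.04 is covered: preferential rate 14.5% applies instead.
The additional-duty order on 6215.04 targets Bralovia, not Solania; it does not apply.
Duty = ¥140,587.65 × 14.5% = ¥20,385.21.
Line 2 (3149.95, Solania, 3,380 kg, ¥495,136.20):
Base rate for 3149.95 is 11.5% + ¥1.95/kg.
Origin Solania is the FTA partner but 3149.95 is not on the preference list; base rate stands.
Duty = ¥495,136.20 × 11.5% + 3,380 × ¥1.95 = ¥63,531.66.
Line 3 (4352.50, Solania, 2,216 kg, ¥451,598.64):
Base rate for 4352.50 is ¥7.59/kg.
Origin Solania is the FTA partner but 4352.50 is not on the preference list; base rate stands.
The additional-duty order on 4352.50 targets Bralovia, not Solania; it does not apply.
Duty = 2,216 × ¥7.59 = ¥16,819.44.
Total = ¥20,385.21 + ¥63,531.66 + ¥16,819.44 = ¥100,736.31.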